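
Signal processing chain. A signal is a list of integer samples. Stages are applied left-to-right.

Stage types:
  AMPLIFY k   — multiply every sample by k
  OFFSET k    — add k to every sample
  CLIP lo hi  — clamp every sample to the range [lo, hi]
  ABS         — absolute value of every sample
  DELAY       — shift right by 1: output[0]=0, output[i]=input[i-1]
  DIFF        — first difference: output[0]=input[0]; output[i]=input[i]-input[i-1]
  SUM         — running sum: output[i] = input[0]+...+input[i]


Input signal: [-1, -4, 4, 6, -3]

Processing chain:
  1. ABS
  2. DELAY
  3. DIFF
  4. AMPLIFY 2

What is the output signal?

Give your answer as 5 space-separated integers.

Answer: 0 2 6 0 4

Derivation:
Input: [-1, -4, 4, 6, -3]
Stage 1 (ABS): |-1|=1, |-4|=4, |4|=4, |6|=6, |-3|=3 -> [1, 4, 4, 6, 3]
Stage 2 (DELAY): [0, 1, 4, 4, 6] = [0, 1, 4, 4, 6] -> [0, 1, 4, 4, 6]
Stage 3 (DIFF): s[0]=0, 1-0=1, 4-1=3, 4-4=0, 6-4=2 -> [0, 1, 3, 0, 2]
Stage 4 (AMPLIFY 2): 0*2=0, 1*2=2, 3*2=6, 0*2=0, 2*2=4 -> [0, 2, 6, 0, 4]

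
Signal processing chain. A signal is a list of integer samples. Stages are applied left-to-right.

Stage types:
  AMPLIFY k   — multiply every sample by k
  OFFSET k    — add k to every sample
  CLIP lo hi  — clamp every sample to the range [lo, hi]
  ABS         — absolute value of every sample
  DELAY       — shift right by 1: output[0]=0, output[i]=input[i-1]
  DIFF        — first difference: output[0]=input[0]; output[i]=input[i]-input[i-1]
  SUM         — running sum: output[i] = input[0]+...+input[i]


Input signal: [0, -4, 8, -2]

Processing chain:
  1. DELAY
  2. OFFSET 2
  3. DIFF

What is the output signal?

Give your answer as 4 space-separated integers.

Input: [0, -4, 8, -2]
Stage 1 (DELAY): [0, 0, -4, 8] = [0, 0, -4, 8] -> [0, 0, -4, 8]
Stage 2 (OFFSET 2): 0+2=2, 0+2=2, -4+2=-2, 8+2=10 -> [2, 2, -2, 10]
Stage 3 (DIFF): s[0]=2, 2-2=0, -2-2=-4, 10--2=12 -> [2, 0, -4, 12]

Answer: 2 0 -4 12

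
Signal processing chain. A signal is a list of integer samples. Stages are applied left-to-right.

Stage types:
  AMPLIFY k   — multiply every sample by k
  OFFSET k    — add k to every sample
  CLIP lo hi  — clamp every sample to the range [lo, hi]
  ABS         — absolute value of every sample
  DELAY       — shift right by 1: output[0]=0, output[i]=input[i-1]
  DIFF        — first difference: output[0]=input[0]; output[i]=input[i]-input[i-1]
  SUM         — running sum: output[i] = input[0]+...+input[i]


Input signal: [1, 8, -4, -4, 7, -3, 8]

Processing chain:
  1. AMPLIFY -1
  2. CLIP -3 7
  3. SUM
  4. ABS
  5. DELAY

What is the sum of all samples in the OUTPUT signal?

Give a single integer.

Answer: 14

Derivation:
Input: [1, 8, -4, -4, 7, -3, 8]
Stage 1 (AMPLIFY -1): 1*-1=-1, 8*-1=-8, -4*-1=4, -4*-1=4, 7*-1=-7, -3*-1=3, 8*-1=-8 -> [-1, -8, 4, 4, -7, 3, -8]
Stage 2 (CLIP -3 7): clip(-1,-3,7)=-1, clip(-8,-3,7)=-3, clip(4,-3,7)=4, clip(4,-3,7)=4, clip(-7,-3,7)=-3, clip(3,-3,7)=3, clip(-8,-3,7)=-3 -> [-1, -3, 4, 4, -3, 3, -3]
Stage 3 (SUM): sum[0..0]=-1, sum[0..1]=-4, sum[0..2]=0, sum[0..3]=4, sum[0..4]=1, sum[0..5]=4, sum[0..6]=1 -> [-1, -4, 0, 4, 1, 4, 1]
Stage 4 (ABS): |-1|=1, |-4|=4, |0|=0, |4|=4, |1|=1, |4|=4, |1|=1 -> [1, 4, 0, 4, 1, 4, 1]
Stage 5 (DELAY): [0, 1, 4, 0, 4, 1, 4] = [0, 1, 4, 0, 4, 1, 4] -> [0, 1, 4, 0, 4, 1, 4]
Output sum: 14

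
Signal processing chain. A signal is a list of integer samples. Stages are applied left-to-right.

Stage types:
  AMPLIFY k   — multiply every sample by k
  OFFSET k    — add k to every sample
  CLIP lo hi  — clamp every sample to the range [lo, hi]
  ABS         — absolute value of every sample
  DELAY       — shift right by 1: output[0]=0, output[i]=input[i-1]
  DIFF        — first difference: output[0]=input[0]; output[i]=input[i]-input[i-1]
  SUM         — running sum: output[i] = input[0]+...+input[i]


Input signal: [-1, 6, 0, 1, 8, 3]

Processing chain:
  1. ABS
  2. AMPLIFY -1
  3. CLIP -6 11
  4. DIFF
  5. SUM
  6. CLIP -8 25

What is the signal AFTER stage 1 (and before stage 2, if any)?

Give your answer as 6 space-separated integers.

Answer: 1 6 0 1 8 3

Derivation:
Input: [-1, 6, 0, 1, 8, 3]
Stage 1 (ABS): |-1|=1, |6|=6, |0|=0, |1|=1, |8|=8, |3|=3 -> [1, 6, 0, 1, 8, 3]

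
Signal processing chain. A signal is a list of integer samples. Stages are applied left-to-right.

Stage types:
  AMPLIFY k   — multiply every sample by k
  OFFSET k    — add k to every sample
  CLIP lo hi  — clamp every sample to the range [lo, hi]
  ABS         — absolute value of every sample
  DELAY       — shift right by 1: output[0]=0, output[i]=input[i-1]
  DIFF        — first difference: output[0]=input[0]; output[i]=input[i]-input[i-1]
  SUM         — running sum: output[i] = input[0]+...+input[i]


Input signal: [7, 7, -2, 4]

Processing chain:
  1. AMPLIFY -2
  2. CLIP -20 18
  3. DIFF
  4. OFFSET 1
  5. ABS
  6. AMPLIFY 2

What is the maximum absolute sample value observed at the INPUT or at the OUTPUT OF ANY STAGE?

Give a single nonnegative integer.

Input: [7, 7, -2, 4] (max |s|=7)
Stage 1 (AMPLIFY -2): 7*-2=-14, 7*-2=-14, -2*-2=4, 4*-2=-8 -> [-14, -14, 4, -8] (max |s|=14)
Stage 2 (CLIP -20 18): clip(-14,-20,18)=-14, clip(-14,-20,18)=-14, clip(4,-20,18)=4, clip(-8,-20,18)=-8 -> [-14, -14, 4, -8] (max |s|=14)
Stage 3 (DIFF): s[0]=-14, -14--14=0, 4--14=18, -8-4=-12 -> [-14, 0, 18, -12] (max |s|=18)
Stage 4 (OFFSET 1): -14+1=-13, 0+1=1, 18+1=19, -12+1=-11 -> [-13, 1, 19, -11] (max |s|=19)
Stage 5 (ABS): |-13|=13, |1|=1, |19|=19, |-11|=11 -> [13, 1, 19, 11] (max |s|=19)
Stage 6 (AMPLIFY 2): 13*2=26, 1*2=2, 19*2=38, 11*2=22 -> [26, 2, 38, 22] (max |s|=38)
Overall max amplitude: 38

Answer: 38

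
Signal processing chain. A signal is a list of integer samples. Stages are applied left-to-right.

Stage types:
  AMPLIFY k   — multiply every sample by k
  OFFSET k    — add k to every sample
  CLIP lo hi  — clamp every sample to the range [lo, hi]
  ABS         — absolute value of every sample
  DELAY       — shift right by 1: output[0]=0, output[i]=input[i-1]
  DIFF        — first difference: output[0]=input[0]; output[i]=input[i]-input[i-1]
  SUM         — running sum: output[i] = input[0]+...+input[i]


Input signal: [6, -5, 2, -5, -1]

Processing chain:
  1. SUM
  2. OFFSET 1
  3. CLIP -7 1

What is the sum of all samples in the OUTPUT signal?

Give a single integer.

Answer: 0

Derivation:
Input: [6, -5, 2, -5, -1]
Stage 1 (SUM): sum[0..0]=6, sum[0..1]=1, sum[0..2]=3, sum[0..3]=-2, sum[0..4]=-3 -> [6, 1, 3, -2, -3]
Stage 2 (OFFSET 1): 6+1=7, 1+1=2, 3+1=4, -2+1=-1, -3+1=-2 -> [7, 2, 4, -1, -2]
Stage 3 (CLIP -7 1): clip(7,-7,1)=1, clip(2,-7,1)=1, clip(4,-7,1)=1, clip(-1,-7,1)=-1, clip(-2,-7,1)=-2 -> [1, 1, 1, -1, -2]
Output sum: 0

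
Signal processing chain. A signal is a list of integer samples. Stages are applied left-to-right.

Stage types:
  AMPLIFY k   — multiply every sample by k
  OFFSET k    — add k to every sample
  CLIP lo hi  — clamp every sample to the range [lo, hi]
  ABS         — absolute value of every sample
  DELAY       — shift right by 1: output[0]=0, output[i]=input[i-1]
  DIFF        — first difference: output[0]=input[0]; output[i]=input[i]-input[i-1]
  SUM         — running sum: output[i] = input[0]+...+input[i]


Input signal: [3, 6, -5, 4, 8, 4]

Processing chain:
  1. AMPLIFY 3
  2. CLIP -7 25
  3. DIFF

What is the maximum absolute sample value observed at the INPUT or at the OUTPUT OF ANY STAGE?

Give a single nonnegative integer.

Answer: 25

Derivation:
Input: [3, 6, -5, 4, 8, 4] (max |s|=8)
Stage 1 (AMPLIFY 3): 3*3=9, 6*3=18, -5*3=-15, 4*3=12, 8*3=24, 4*3=12 -> [9, 18, -15, 12, 24, 12] (max |s|=24)
Stage 2 (CLIP -7 25): clip(9,-7,25)=9, clip(18,-7,25)=18, clip(-15,-7,25)=-7, clip(12,-7,25)=12, clip(24,-7,25)=24, clip(12,-7,25)=12 -> [9, 18, -7, 12, 24, 12] (max |s|=24)
Stage 3 (DIFF): s[0]=9, 18-9=9, -7-18=-25, 12--7=19, 24-12=12, 12-24=-12 -> [9, 9, -25, 19, 12, -12] (max |s|=25)
Overall max amplitude: 25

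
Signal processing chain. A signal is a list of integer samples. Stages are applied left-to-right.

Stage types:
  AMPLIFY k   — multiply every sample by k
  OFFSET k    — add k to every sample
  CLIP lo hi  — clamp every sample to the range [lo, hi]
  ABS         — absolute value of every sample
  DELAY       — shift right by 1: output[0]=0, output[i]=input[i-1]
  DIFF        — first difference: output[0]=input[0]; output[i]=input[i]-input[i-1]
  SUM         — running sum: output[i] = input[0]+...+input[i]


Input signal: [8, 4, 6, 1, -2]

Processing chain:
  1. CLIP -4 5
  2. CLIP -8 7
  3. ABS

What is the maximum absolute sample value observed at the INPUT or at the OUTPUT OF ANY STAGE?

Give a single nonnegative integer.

Answer: 8

Derivation:
Input: [8, 4, 6, 1, -2] (max |s|=8)
Stage 1 (CLIP -4 5): clip(8,-4,5)=5, clip(4,-4,5)=4, clip(6,-4,5)=5, clip(1,-4,5)=1, clip(-2,-4,5)=-2 -> [5, 4, 5, 1, -2] (max |s|=5)
Stage 2 (CLIP -8 7): clip(5,-8,7)=5, clip(4,-8,7)=4, clip(5,-8,7)=5, clip(1,-8,7)=1, clip(-2,-8,7)=-2 -> [5, 4, 5, 1, -2] (max |s|=5)
Stage 3 (ABS): |5|=5, |4|=4, |5|=5, |1|=1, |-2|=2 -> [5, 4, 5, 1, 2] (max |s|=5)
Overall max amplitude: 8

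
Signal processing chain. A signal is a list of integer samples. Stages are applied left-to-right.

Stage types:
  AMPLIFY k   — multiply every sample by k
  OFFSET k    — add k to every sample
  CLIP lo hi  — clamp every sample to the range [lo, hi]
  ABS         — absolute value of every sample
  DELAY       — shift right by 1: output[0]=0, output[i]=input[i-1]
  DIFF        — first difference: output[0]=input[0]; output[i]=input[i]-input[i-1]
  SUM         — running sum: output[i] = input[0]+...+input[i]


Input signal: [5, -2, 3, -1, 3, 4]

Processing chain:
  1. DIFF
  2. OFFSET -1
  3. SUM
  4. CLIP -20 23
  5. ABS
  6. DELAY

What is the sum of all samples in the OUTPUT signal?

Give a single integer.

Answer: 15

Derivation:
Input: [5, -2, 3, -1, 3, 4]
Stage 1 (DIFF): s[0]=5, -2-5=-7, 3--2=5, -1-3=-4, 3--1=4, 4-3=1 -> [5, -7, 5, -4, 4, 1]
Stage 2 (OFFSET -1): 5+-1=4, -7+-1=-8, 5+-1=4, -4+-1=-5, 4+-1=3, 1+-1=0 -> [4, -8, 4, -5, 3, 0]
Stage 3 (SUM): sum[0..0]=4, sum[0..1]=-4, sum[0..2]=0, sum[0..3]=-5, sum[0..4]=-2, sum[0..5]=-2 -> [4, -4, 0, -5, -2, -2]
Stage 4 (CLIP -20 23): clip(4,-20,23)=4, clip(-4,-20,23)=-4, clip(0,-20,23)=0, clip(-5,-20,23)=-5, clip(-2,-20,23)=-2, clip(-2,-20,23)=-2 -> [4, -4, 0, -5, -2, -2]
Stage 5 (ABS): |4|=4, |-4|=4, |0|=0, |-5|=5, |-2|=2, |-2|=2 -> [4, 4, 0, 5, 2, 2]
Stage 6 (DELAY): [0, 4, 4, 0, 5, 2] = [0, 4, 4, 0, 5, 2] -> [0, 4, 4, 0, 5, 2]
Output sum: 15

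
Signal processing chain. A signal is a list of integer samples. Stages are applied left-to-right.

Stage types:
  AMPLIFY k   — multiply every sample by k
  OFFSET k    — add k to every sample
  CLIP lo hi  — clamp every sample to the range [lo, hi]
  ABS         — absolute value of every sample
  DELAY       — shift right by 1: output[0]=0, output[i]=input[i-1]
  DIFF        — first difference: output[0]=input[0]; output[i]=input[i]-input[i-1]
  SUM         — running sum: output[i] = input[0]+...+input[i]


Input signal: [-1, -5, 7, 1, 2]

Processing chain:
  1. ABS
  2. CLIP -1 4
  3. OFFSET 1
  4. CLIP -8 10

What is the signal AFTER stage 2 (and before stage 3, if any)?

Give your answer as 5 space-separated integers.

Answer: 1 4 4 1 2

Derivation:
Input: [-1, -5, 7, 1, 2]
Stage 1 (ABS): |-1|=1, |-5|=5, |7|=7, |1|=1, |2|=2 -> [1, 5, 7, 1, 2]
Stage 2 (CLIP -1 4): clip(1,-1,4)=1, clip(5,-1,4)=4, clip(7,-1,4)=4, clip(1,-1,4)=1, clip(2,-1,4)=2 -> [1, 4, 4, 1, 2]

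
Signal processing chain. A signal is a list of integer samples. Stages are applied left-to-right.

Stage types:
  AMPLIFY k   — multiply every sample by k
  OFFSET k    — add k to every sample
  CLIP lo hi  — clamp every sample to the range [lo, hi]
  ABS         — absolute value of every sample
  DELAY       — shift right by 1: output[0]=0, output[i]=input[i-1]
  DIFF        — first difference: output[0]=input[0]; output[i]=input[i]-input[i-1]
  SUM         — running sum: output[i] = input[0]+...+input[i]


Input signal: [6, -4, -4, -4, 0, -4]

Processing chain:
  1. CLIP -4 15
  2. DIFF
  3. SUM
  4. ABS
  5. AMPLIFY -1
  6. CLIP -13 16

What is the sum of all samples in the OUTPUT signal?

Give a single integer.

Input: [6, -4, -4, -4, 0, -4]
Stage 1 (CLIP -4 15): clip(6,-4,15)=6, clip(-4,-4,15)=-4, clip(-4,-4,15)=-4, clip(-4,-4,15)=-4, clip(0,-4,15)=0, clip(-4,-4,15)=-4 -> [6, -4, -4, -4, 0, -4]
Stage 2 (DIFF): s[0]=6, -4-6=-10, -4--4=0, -4--4=0, 0--4=4, -4-0=-4 -> [6, -10, 0, 0, 4, -4]
Stage 3 (SUM): sum[0..0]=6, sum[0..1]=-4, sum[0..2]=-4, sum[0..3]=-4, sum[0..4]=0, sum[0..5]=-4 -> [6, -4, -4, -4, 0, -4]
Stage 4 (ABS): |6|=6, |-4|=4, |-4|=4, |-4|=4, |0|=0, |-4|=4 -> [6, 4, 4, 4, 0, 4]
Stage 5 (AMPLIFY -1): 6*-1=-6, 4*-1=-4, 4*-1=-4, 4*-1=-4, 0*-1=0, 4*-1=-4 -> [-6, -4, -4, -4, 0, -4]
Stage 6 (CLIP -13 16): clip(-6,-13,16)=-6, clip(-4,-13,16)=-4, clip(-4,-13,16)=-4, clip(-4,-13,16)=-4, clip(0,-13,16)=0, clip(-4,-13,16)=-4 -> [-6, -4, -4, -4, 0, -4]
Output sum: -22

Answer: -22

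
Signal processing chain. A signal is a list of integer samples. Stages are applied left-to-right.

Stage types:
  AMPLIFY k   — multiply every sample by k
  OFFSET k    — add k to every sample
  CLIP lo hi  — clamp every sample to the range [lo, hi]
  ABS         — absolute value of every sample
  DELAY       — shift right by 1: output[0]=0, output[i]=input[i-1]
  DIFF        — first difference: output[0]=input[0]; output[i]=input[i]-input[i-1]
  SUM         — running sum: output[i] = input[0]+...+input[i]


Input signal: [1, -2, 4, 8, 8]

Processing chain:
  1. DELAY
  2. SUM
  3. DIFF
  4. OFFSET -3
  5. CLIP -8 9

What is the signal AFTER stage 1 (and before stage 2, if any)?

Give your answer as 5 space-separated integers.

Answer: 0 1 -2 4 8

Derivation:
Input: [1, -2, 4, 8, 8]
Stage 1 (DELAY): [0, 1, -2, 4, 8] = [0, 1, -2, 4, 8] -> [0, 1, -2, 4, 8]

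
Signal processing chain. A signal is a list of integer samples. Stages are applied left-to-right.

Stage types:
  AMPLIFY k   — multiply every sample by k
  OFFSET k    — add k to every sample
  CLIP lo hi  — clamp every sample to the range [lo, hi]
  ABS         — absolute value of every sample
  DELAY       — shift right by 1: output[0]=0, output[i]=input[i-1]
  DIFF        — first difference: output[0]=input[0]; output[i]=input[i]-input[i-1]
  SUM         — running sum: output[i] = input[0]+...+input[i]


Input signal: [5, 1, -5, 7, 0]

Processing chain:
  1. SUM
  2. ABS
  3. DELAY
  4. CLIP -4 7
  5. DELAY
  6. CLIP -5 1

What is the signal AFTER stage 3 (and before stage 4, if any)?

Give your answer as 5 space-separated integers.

Input: [5, 1, -5, 7, 0]
Stage 1 (SUM): sum[0..0]=5, sum[0..1]=6, sum[0..2]=1, sum[0..3]=8, sum[0..4]=8 -> [5, 6, 1, 8, 8]
Stage 2 (ABS): |5|=5, |6|=6, |1|=1, |8|=8, |8|=8 -> [5, 6, 1, 8, 8]
Stage 3 (DELAY): [0, 5, 6, 1, 8] = [0, 5, 6, 1, 8] -> [0, 5, 6, 1, 8]

Answer: 0 5 6 1 8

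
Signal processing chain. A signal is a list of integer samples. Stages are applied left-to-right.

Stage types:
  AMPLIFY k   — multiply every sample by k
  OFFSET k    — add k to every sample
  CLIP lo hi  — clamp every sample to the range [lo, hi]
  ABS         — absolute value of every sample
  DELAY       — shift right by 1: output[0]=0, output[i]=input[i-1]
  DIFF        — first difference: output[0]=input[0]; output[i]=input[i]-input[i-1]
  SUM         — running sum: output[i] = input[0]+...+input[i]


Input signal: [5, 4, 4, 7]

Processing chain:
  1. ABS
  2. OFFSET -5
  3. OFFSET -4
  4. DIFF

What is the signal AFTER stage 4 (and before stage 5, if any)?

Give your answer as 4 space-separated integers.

Input: [5, 4, 4, 7]
Stage 1 (ABS): |5|=5, |4|=4, |4|=4, |7|=7 -> [5, 4, 4, 7]
Stage 2 (OFFSET -5): 5+-5=0, 4+-5=-1, 4+-5=-1, 7+-5=2 -> [0, -1, -1, 2]
Stage 3 (OFFSET -4): 0+-4=-4, -1+-4=-5, -1+-4=-5, 2+-4=-2 -> [-4, -5, -5, -2]
Stage 4 (DIFF): s[0]=-4, -5--4=-1, -5--5=0, -2--5=3 -> [-4, -1, 0, 3]

Answer: -4 -1 0 3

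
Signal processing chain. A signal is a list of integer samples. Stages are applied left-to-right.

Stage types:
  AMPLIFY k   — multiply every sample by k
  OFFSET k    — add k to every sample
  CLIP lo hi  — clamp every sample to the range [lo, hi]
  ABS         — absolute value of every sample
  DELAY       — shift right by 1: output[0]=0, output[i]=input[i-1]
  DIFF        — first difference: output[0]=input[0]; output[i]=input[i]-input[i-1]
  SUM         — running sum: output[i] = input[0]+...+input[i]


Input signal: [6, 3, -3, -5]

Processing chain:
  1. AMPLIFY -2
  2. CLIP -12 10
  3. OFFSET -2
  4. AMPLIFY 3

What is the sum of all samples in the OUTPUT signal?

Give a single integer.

Answer: -30

Derivation:
Input: [6, 3, -3, -5]
Stage 1 (AMPLIFY -2): 6*-2=-12, 3*-2=-6, -3*-2=6, -5*-2=10 -> [-12, -6, 6, 10]
Stage 2 (CLIP -12 10): clip(-12,-12,10)=-12, clip(-6,-12,10)=-6, clip(6,-12,10)=6, clip(10,-12,10)=10 -> [-12, -6, 6, 10]
Stage 3 (OFFSET -2): -12+-2=-14, -6+-2=-8, 6+-2=4, 10+-2=8 -> [-14, -8, 4, 8]
Stage 4 (AMPLIFY 3): -14*3=-42, -8*3=-24, 4*3=12, 8*3=24 -> [-42, -24, 12, 24]
Output sum: -30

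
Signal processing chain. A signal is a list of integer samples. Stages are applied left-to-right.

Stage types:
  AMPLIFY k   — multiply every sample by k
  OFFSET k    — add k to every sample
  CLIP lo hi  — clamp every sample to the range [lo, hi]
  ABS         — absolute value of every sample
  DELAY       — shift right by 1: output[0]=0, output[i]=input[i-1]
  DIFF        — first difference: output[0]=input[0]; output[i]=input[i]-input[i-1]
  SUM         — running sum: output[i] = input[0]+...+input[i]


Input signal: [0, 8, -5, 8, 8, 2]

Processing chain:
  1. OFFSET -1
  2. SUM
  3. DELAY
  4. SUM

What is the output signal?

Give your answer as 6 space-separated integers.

Input: [0, 8, -5, 8, 8, 2]
Stage 1 (OFFSET -1): 0+-1=-1, 8+-1=7, -5+-1=-6, 8+-1=7, 8+-1=7, 2+-1=1 -> [-1, 7, -6, 7, 7, 1]
Stage 2 (SUM): sum[0..0]=-1, sum[0..1]=6, sum[0..2]=0, sum[0..3]=7, sum[0..4]=14, sum[0..5]=15 -> [-1, 6, 0, 7, 14, 15]
Stage 3 (DELAY): [0, -1, 6, 0, 7, 14] = [0, -1, 6, 0, 7, 14] -> [0, -1, 6, 0, 7, 14]
Stage 4 (SUM): sum[0..0]=0, sum[0..1]=-1, sum[0..2]=5, sum[0..3]=5, sum[0..4]=12, sum[0..5]=26 -> [0, -1, 5, 5, 12, 26]

Answer: 0 -1 5 5 12 26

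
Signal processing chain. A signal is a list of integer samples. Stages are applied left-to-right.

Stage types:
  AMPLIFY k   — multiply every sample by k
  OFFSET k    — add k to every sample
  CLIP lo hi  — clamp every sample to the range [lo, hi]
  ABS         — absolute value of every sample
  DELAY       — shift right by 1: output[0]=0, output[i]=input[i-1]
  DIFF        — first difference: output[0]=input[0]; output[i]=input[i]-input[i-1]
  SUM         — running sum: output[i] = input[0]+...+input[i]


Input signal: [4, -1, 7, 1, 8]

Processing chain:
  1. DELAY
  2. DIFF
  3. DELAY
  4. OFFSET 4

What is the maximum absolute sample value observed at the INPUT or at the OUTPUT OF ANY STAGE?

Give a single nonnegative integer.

Answer: 12

Derivation:
Input: [4, -1, 7, 1, 8] (max |s|=8)
Stage 1 (DELAY): [0, 4, -1, 7, 1] = [0, 4, -1, 7, 1] -> [0, 4, -1, 7, 1] (max |s|=7)
Stage 2 (DIFF): s[0]=0, 4-0=4, -1-4=-5, 7--1=8, 1-7=-6 -> [0, 4, -5, 8, -6] (max |s|=8)
Stage 3 (DELAY): [0, 0, 4, -5, 8] = [0, 0, 4, -5, 8] -> [0, 0, 4, -5, 8] (max |s|=8)
Stage 4 (OFFSET 4): 0+4=4, 0+4=4, 4+4=8, -5+4=-1, 8+4=12 -> [4, 4, 8, -1, 12] (max |s|=12)
Overall max amplitude: 12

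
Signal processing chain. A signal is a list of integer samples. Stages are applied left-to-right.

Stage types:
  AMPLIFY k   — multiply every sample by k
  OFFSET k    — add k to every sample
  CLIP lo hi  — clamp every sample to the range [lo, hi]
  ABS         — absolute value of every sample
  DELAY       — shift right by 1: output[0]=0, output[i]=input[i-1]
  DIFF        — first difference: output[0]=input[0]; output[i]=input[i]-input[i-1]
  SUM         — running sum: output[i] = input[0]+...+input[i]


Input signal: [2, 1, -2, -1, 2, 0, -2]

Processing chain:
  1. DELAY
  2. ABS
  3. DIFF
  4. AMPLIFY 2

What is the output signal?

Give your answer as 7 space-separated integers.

Input: [2, 1, -2, -1, 2, 0, -2]
Stage 1 (DELAY): [0, 2, 1, -2, -1, 2, 0] = [0, 2, 1, -2, -1, 2, 0] -> [0, 2, 1, -2, -1, 2, 0]
Stage 2 (ABS): |0|=0, |2|=2, |1|=1, |-2|=2, |-1|=1, |2|=2, |0|=0 -> [0, 2, 1, 2, 1, 2, 0]
Stage 3 (DIFF): s[0]=0, 2-0=2, 1-2=-1, 2-1=1, 1-2=-1, 2-1=1, 0-2=-2 -> [0, 2, -1, 1, -1, 1, -2]
Stage 4 (AMPLIFY 2): 0*2=0, 2*2=4, -1*2=-2, 1*2=2, -1*2=-2, 1*2=2, -2*2=-4 -> [0, 4, -2, 2, -2, 2, -4]

Answer: 0 4 -2 2 -2 2 -4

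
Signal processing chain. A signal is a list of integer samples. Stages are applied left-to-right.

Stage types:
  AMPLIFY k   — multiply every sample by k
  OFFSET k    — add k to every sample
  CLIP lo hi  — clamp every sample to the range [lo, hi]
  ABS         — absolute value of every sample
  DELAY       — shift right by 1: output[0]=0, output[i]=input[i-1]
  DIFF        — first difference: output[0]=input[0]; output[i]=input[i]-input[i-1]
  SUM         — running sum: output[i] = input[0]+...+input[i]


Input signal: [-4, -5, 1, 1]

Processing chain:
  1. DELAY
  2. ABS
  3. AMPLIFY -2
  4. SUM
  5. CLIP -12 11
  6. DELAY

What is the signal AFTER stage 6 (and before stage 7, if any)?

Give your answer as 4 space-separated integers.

Input: [-4, -5, 1, 1]
Stage 1 (DELAY): [0, -4, -5, 1] = [0, -4, -5, 1] -> [0, -4, -5, 1]
Stage 2 (ABS): |0|=0, |-4|=4, |-5|=5, |1|=1 -> [0, 4, 5, 1]
Stage 3 (AMPLIFY -2): 0*-2=0, 4*-2=-8, 5*-2=-10, 1*-2=-2 -> [0, -8, -10, -2]
Stage 4 (SUM): sum[0..0]=0, sum[0..1]=-8, sum[0..2]=-18, sum[0..3]=-20 -> [0, -8, -18, -20]
Stage 5 (CLIP -12 11): clip(0,-12,11)=0, clip(-8,-12,11)=-8, clip(-18,-12,11)=-12, clip(-20,-12,11)=-12 -> [0, -8, -12, -12]
Stage 6 (DELAY): [0, 0, -8, -12] = [0, 0, -8, -12] -> [0, 0, -8, -12]

Answer: 0 0 -8 -12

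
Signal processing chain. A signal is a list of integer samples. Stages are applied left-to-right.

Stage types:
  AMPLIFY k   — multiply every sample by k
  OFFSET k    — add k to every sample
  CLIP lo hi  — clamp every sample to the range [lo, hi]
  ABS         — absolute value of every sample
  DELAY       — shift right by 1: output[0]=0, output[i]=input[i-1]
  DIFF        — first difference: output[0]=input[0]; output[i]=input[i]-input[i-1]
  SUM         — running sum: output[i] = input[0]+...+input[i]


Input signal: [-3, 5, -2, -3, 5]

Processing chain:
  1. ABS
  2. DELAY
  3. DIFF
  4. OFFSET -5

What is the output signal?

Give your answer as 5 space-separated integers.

Input: [-3, 5, -2, -3, 5]
Stage 1 (ABS): |-3|=3, |5|=5, |-2|=2, |-3|=3, |5|=5 -> [3, 5, 2, 3, 5]
Stage 2 (DELAY): [0, 3, 5, 2, 3] = [0, 3, 5, 2, 3] -> [0, 3, 5, 2, 3]
Stage 3 (DIFF): s[0]=0, 3-0=3, 5-3=2, 2-5=-3, 3-2=1 -> [0, 3, 2, -3, 1]
Stage 4 (OFFSET -5): 0+-5=-5, 3+-5=-2, 2+-5=-3, -3+-5=-8, 1+-5=-4 -> [-5, -2, -3, -8, -4]

Answer: -5 -2 -3 -8 -4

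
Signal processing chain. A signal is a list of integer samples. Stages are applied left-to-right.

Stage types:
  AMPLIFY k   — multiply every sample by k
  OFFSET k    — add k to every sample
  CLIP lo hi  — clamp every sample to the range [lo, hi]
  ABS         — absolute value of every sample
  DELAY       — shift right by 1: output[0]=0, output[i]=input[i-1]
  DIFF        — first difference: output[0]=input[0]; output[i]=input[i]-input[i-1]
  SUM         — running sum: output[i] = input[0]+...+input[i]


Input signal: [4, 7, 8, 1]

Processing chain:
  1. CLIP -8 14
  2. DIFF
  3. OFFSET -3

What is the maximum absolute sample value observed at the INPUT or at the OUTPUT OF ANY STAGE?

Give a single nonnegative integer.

Input: [4, 7, 8, 1] (max |s|=8)
Stage 1 (CLIP -8 14): clip(4,-8,14)=4, clip(7,-8,14)=7, clip(8,-8,14)=8, clip(1,-8,14)=1 -> [4, 7, 8, 1] (max |s|=8)
Stage 2 (DIFF): s[0]=4, 7-4=3, 8-7=1, 1-8=-7 -> [4, 3, 1, -7] (max |s|=7)
Stage 3 (OFFSET -3): 4+-3=1, 3+-3=0, 1+-3=-2, -7+-3=-10 -> [1, 0, -2, -10] (max |s|=10)
Overall max amplitude: 10

Answer: 10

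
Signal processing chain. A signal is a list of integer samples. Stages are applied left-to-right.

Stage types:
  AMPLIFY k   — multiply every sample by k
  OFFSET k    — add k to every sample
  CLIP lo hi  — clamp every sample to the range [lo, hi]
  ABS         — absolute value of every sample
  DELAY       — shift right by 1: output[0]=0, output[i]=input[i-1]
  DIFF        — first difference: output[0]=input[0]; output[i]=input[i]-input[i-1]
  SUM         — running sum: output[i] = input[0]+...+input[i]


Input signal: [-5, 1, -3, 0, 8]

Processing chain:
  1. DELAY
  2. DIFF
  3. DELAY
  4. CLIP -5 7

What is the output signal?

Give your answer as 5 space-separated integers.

Answer: 0 0 -5 6 -4

Derivation:
Input: [-5, 1, -3, 0, 8]
Stage 1 (DELAY): [0, -5, 1, -3, 0] = [0, -5, 1, -3, 0] -> [0, -5, 1, -3, 0]
Stage 2 (DIFF): s[0]=0, -5-0=-5, 1--5=6, -3-1=-4, 0--3=3 -> [0, -5, 6, -4, 3]
Stage 3 (DELAY): [0, 0, -5, 6, -4] = [0, 0, -5, 6, -4] -> [0, 0, -5, 6, -4]
Stage 4 (CLIP -5 7): clip(0,-5,7)=0, clip(0,-5,7)=0, clip(-5,-5,7)=-5, clip(6,-5,7)=6, clip(-4,-5,7)=-4 -> [0, 0, -5, 6, -4]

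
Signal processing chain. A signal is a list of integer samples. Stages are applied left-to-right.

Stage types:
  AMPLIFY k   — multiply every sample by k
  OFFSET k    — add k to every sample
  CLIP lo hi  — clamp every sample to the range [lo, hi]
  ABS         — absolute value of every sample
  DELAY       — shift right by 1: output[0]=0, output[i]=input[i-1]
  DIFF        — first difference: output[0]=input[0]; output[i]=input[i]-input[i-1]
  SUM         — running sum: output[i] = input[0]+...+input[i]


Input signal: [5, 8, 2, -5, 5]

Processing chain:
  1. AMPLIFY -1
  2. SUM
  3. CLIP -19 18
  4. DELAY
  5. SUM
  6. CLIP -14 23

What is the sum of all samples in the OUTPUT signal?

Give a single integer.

Answer: -47

Derivation:
Input: [5, 8, 2, -5, 5]
Stage 1 (AMPLIFY -1): 5*-1=-5, 8*-1=-8, 2*-1=-2, -5*-1=5, 5*-1=-5 -> [-5, -8, -2, 5, -5]
Stage 2 (SUM): sum[0..0]=-5, sum[0..1]=-13, sum[0..2]=-15, sum[0..3]=-10, sum[0..4]=-15 -> [-5, -13, -15, -10, -15]
Stage 3 (CLIP -19 18): clip(-5,-19,18)=-5, clip(-13,-19,18)=-13, clip(-15,-19,18)=-15, clip(-10,-19,18)=-10, clip(-15,-19,18)=-15 -> [-5, -13, -15, -10, -15]
Stage 4 (DELAY): [0, -5, -13, -15, -10] = [0, -5, -13, -15, -10] -> [0, -5, -13, -15, -10]
Stage 5 (SUM): sum[0..0]=0, sum[0..1]=-5, sum[0..2]=-18, sum[0..3]=-33, sum[0..4]=-43 -> [0, -5, -18, -33, -43]
Stage 6 (CLIP -14 23): clip(0,-14,23)=0, clip(-5,-14,23)=-5, clip(-18,-14,23)=-14, clip(-33,-14,23)=-14, clip(-43,-14,23)=-14 -> [0, -5, -14, -14, -14]
Output sum: -47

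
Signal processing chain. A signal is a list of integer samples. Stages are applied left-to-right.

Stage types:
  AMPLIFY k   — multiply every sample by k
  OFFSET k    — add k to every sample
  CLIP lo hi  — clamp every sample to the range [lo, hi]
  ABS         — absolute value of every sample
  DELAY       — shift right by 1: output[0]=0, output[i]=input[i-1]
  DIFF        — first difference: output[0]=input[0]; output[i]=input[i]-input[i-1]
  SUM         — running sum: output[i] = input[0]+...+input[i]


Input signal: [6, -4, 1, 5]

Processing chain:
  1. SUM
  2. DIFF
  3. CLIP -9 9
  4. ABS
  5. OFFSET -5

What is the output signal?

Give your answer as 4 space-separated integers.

Input: [6, -4, 1, 5]
Stage 1 (SUM): sum[0..0]=6, sum[0..1]=2, sum[0..2]=3, sum[0..3]=8 -> [6, 2, 3, 8]
Stage 2 (DIFF): s[0]=6, 2-6=-4, 3-2=1, 8-3=5 -> [6, -4, 1, 5]
Stage 3 (CLIP -9 9): clip(6,-9,9)=6, clip(-4,-9,9)=-4, clip(1,-9,9)=1, clip(5,-9,9)=5 -> [6, -4, 1, 5]
Stage 4 (ABS): |6|=6, |-4|=4, |1|=1, |5|=5 -> [6, 4, 1, 5]
Stage 5 (OFFSET -5): 6+-5=1, 4+-5=-1, 1+-5=-4, 5+-5=0 -> [1, -1, -4, 0]

Answer: 1 -1 -4 0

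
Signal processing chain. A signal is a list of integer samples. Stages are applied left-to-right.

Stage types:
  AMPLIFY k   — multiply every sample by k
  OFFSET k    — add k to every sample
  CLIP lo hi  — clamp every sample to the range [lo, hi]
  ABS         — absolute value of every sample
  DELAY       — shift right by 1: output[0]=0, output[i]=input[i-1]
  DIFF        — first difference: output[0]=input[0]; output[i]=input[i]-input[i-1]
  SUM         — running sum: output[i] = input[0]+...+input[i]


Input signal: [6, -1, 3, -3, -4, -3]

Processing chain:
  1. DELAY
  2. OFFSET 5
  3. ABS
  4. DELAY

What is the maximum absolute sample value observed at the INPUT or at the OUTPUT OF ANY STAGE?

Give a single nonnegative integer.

Input: [6, -1, 3, -3, -4, -3] (max |s|=6)
Stage 1 (DELAY): [0, 6, -1, 3, -3, -4] = [0, 6, -1, 3, -3, -4] -> [0, 6, -1, 3, -3, -4] (max |s|=6)
Stage 2 (OFFSET 5): 0+5=5, 6+5=11, -1+5=4, 3+5=8, -3+5=2, -4+5=1 -> [5, 11, 4, 8, 2, 1] (max |s|=11)
Stage 3 (ABS): |5|=5, |11|=11, |4|=4, |8|=8, |2|=2, |1|=1 -> [5, 11, 4, 8, 2, 1] (max |s|=11)
Stage 4 (DELAY): [0, 5, 11, 4, 8, 2] = [0, 5, 11, 4, 8, 2] -> [0, 5, 11, 4, 8, 2] (max |s|=11)
Overall max amplitude: 11

Answer: 11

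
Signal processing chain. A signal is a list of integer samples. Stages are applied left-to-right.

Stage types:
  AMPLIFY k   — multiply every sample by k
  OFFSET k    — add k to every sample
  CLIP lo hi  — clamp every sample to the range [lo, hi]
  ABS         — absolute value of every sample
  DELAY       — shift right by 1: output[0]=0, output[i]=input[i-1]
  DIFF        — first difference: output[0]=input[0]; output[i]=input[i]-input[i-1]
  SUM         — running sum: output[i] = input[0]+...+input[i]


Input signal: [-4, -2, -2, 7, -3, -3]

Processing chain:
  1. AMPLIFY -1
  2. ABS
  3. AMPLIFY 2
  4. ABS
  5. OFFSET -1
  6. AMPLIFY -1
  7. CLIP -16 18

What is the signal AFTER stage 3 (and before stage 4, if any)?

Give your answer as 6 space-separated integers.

Input: [-4, -2, -2, 7, -3, -3]
Stage 1 (AMPLIFY -1): -4*-1=4, -2*-1=2, -2*-1=2, 7*-1=-7, -3*-1=3, -3*-1=3 -> [4, 2, 2, -7, 3, 3]
Stage 2 (ABS): |4|=4, |2|=2, |2|=2, |-7|=7, |3|=3, |3|=3 -> [4, 2, 2, 7, 3, 3]
Stage 3 (AMPLIFY 2): 4*2=8, 2*2=4, 2*2=4, 7*2=14, 3*2=6, 3*2=6 -> [8, 4, 4, 14, 6, 6]

Answer: 8 4 4 14 6 6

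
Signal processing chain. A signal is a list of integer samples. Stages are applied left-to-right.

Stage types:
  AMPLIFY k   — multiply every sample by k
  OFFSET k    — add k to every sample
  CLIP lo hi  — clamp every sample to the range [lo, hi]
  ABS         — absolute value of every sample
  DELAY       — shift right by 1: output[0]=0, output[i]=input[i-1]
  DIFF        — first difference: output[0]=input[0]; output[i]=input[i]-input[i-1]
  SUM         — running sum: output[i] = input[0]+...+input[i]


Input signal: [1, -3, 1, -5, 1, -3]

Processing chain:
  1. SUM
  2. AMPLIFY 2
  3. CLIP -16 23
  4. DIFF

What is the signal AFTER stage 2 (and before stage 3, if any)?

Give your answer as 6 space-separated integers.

Answer: 2 -4 -2 -12 -10 -16

Derivation:
Input: [1, -3, 1, -5, 1, -3]
Stage 1 (SUM): sum[0..0]=1, sum[0..1]=-2, sum[0..2]=-1, sum[0..3]=-6, sum[0..4]=-5, sum[0..5]=-8 -> [1, -2, -1, -6, -5, -8]
Stage 2 (AMPLIFY 2): 1*2=2, -2*2=-4, -1*2=-2, -6*2=-12, -5*2=-10, -8*2=-16 -> [2, -4, -2, -12, -10, -16]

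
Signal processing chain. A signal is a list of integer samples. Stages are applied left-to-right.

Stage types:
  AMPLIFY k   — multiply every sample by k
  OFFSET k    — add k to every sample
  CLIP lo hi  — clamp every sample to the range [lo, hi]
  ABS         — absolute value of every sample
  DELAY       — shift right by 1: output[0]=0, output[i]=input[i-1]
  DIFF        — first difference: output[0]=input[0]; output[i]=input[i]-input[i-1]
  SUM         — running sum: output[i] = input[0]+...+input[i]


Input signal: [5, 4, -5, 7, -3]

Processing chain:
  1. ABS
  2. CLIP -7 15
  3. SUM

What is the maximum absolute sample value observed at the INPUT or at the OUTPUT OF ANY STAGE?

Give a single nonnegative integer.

Answer: 24

Derivation:
Input: [5, 4, -5, 7, -3] (max |s|=7)
Stage 1 (ABS): |5|=5, |4|=4, |-5|=5, |7|=7, |-3|=3 -> [5, 4, 5, 7, 3] (max |s|=7)
Stage 2 (CLIP -7 15): clip(5,-7,15)=5, clip(4,-7,15)=4, clip(5,-7,15)=5, clip(7,-7,15)=7, clip(3,-7,15)=3 -> [5, 4, 5, 7, 3] (max |s|=7)
Stage 3 (SUM): sum[0..0]=5, sum[0..1]=9, sum[0..2]=14, sum[0..3]=21, sum[0..4]=24 -> [5, 9, 14, 21, 24] (max |s|=24)
Overall max amplitude: 24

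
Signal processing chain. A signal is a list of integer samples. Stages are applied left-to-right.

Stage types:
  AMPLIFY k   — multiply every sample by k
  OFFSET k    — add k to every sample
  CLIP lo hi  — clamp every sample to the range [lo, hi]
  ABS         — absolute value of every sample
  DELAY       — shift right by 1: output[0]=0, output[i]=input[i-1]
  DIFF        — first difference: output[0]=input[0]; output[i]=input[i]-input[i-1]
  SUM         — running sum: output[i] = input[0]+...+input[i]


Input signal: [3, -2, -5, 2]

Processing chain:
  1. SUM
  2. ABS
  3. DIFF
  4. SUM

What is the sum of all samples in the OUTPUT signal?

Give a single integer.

Answer: 10

Derivation:
Input: [3, -2, -5, 2]
Stage 1 (SUM): sum[0..0]=3, sum[0..1]=1, sum[0..2]=-4, sum[0..3]=-2 -> [3, 1, -4, -2]
Stage 2 (ABS): |3|=3, |1|=1, |-4|=4, |-2|=2 -> [3, 1, 4, 2]
Stage 3 (DIFF): s[0]=3, 1-3=-2, 4-1=3, 2-4=-2 -> [3, -2, 3, -2]
Stage 4 (SUM): sum[0..0]=3, sum[0..1]=1, sum[0..2]=4, sum[0..3]=2 -> [3, 1, 4, 2]
Output sum: 10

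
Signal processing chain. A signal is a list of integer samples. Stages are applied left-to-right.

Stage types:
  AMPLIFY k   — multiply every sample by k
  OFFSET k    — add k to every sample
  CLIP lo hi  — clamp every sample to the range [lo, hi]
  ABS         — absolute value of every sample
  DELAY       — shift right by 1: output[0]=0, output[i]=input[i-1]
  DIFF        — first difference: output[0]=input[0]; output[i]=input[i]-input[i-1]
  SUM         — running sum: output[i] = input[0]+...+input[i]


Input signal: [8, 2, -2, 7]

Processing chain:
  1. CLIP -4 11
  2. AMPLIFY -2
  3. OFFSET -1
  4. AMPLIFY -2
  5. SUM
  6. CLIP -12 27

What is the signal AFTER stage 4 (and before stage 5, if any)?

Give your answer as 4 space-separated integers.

Answer: 34 10 -6 30

Derivation:
Input: [8, 2, -2, 7]
Stage 1 (CLIP -4 11): clip(8,-4,11)=8, clip(2,-4,11)=2, clip(-2,-4,11)=-2, clip(7,-4,11)=7 -> [8, 2, -2, 7]
Stage 2 (AMPLIFY -2): 8*-2=-16, 2*-2=-4, -2*-2=4, 7*-2=-14 -> [-16, -4, 4, -14]
Stage 3 (OFFSET -1): -16+-1=-17, -4+-1=-5, 4+-1=3, -14+-1=-15 -> [-17, -5, 3, -15]
Stage 4 (AMPLIFY -2): -17*-2=34, -5*-2=10, 3*-2=-6, -15*-2=30 -> [34, 10, -6, 30]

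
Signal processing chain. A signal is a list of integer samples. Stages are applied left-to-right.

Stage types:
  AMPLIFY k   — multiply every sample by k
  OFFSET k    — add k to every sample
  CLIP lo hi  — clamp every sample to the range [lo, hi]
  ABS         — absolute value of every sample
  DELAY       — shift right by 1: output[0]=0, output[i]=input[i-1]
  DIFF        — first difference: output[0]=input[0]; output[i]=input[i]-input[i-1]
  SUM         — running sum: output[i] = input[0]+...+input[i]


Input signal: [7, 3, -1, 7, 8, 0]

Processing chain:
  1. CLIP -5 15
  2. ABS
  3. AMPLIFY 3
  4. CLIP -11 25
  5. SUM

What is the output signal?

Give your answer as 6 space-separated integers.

Input: [7, 3, -1, 7, 8, 0]
Stage 1 (CLIP -5 15): clip(7,-5,15)=7, clip(3,-5,15)=3, clip(-1,-5,15)=-1, clip(7,-5,15)=7, clip(8,-5,15)=8, clip(0,-5,15)=0 -> [7, 3, -1, 7, 8, 0]
Stage 2 (ABS): |7|=7, |3|=3, |-1|=1, |7|=7, |8|=8, |0|=0 -> [7, 3, 1, 7, 8, 0]
Stage 3 (AMPLIFY 3): 7*3=21, 3*3=9, 1*3=3, 7*3=21, 8*3=24, 0*3=0 -> [21, 9, 3, 21, 24, 0]
Stage 4 (CLIP -11 25): clip(21,-11,25)=21, clip(9,-11,25)=9, clip(3,-11,25)=3, clip(21,-11,25)=21, clip(24,-11,25)=24, clip(0,-11,25)=0 -> [21, 9, 3, 21, 24, 0]
Stage 5 (SUM): sum[0..0]=21, sum[0..1]=30, sum[0..2]=33, sum[0..3]=54, sum[0..4]=78, sum[0..5]=78 -> [21, 30, 33, 54, 78, 78]

Answer: 21 30 33 54 78 78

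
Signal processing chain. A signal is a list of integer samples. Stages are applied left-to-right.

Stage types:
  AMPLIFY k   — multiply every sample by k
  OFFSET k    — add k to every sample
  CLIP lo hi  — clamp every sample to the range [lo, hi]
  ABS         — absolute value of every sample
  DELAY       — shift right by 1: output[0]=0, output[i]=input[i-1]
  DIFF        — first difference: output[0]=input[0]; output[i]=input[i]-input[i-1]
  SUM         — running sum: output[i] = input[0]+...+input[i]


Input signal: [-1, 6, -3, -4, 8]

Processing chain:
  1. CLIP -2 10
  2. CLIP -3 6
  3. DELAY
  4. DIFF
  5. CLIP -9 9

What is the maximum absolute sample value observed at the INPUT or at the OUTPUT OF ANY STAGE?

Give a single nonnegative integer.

Input: [-1, 6, -3, -4, 8] (max |s|=8)
Stage 1 (CLIP -2 10): clip(-1,-2,10)=-1, clip(6,-2,10)=6, clip(-3,-2,10)=-2, clip(-4,-2,10)=-2, clip(8,-2,10)=8 -> [-1, 6, -2, -2, 8] (max |s|=8)
Stage 2 (CLIP -3 6): clip(-1,-3,6)=-1, clip(6,-3,6)=6, clip(-2,-3,6)=-2, clip(-2,-3,6)=-2, clip(8,-3,6)=6 -> [-1, 6, -2, -2, 6] (max |s|=6)
Stage 3 (DELAY): [0, -1, 6, -2, -2] = [0, -1, 6, -2, -2] -> [0, -1, 6, -2, -2] (max |s|=6)
Stage 4 (DIFF): s[0]=0, -1-0=-1, 6--1=7, -2-6=-8, -2--2=0 -> [0, -1, 7, -8, 0] (max |s|=8)
Stage 5 (CLIP -9 9): clip(0,-9,9)=0, clip(-1,-9,9)=-1, clip(7,-9,9)=7, clip(-8,-9,9)=-8, clip(0,-9,9)=0 -> [0, -1, 7, -8, 0] (max |s|=8)
Overall max amplitude: 8

Answer: 8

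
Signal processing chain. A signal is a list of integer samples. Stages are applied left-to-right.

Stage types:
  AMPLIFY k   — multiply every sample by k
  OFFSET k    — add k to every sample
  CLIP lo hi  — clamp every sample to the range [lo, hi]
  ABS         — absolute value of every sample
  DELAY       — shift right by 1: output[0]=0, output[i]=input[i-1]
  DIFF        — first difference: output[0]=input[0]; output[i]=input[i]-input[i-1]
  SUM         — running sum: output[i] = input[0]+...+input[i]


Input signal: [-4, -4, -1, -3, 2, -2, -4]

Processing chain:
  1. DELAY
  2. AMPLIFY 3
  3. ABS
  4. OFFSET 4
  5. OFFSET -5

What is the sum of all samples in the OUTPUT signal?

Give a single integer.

Answer: 41

Derivation:
Input: [-4, -4, -1, -3, 2, -2, -4]
Stage 1 (DELAY): [0, -4, -4, -1, -3, 2, -2] = [0, -4, -4, -1, -3, 2, -2] -> [0, -4, -4, -1, -3, 2, -2]
Stage 2 (AMPLIFY 3): 0*3=0, -4*3=-12, -4*3=-12, -1*3=-3, -3*3=-9, 2*3=6, -2*3=-6 -> [0, -12, -12, -3, -9, 6, -6]
Stage 3 (ABS): |0|=0, |-12|=12, |-12|=12, |-3|=3, |-9|=9, |6|=6, |-6|=6 -> [0, 12, 12, 3, 9, 6, 6]
Stage 4 (OFFSET 4): 0+4=4, 12+4=16, 12+4=16, 3+4=7, 9+4=13, 6+4=10, 6+4=10 -> [4, 16, 16, 7, 13, 10, 10]
Stage 5 (OFFSET -5): 4+-5=-1, 16+-5=11, 16+-5=11, 7+-5=2, 13+-5=8, 10+-5=5, 10+-5=5 -> [-1, 11, 11, 2, 8, 5, 5]
Output sum: 41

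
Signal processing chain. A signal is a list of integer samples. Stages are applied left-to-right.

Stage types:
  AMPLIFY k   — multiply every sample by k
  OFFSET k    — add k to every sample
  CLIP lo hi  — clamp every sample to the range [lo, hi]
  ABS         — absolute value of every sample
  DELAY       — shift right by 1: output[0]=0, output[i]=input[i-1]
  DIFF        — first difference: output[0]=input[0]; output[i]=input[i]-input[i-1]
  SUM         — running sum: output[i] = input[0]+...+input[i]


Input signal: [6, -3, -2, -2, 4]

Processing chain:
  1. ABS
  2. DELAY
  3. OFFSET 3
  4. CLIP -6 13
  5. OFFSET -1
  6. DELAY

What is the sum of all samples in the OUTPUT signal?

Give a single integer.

Input: [6, -3, -2, -2, 4]
Stage 1 (ABS): |6|=6, |-3|=3, |-2|=2, |-2|=2, |4|=4 -> [6, 3, 2, 2, 4]
Stage 2 (DELAY): [0, 6, 3, 2, 2] = [0, 6, 3, 2, 2] -> [0, 6, 3, 2, 2]
Stage 3 (OFFSET 3): 0+3=3, 6+3=9, 3+3=6, 2+3=5, 2+3=5 -> [3, 9, 6, 5, 5]
Stage 4 (CLIP -6 13): clip(3,-6,13)=3, clip(9,-6,13)=9, clip(6,-6,13)=6, clip(5,-6,13)=5, clip(5,-6,13)=5 -> [3, 9, 6, 5, 5]
Stage 5 (OFFSET -1): 3+-1=2, 9+-1=8, 6+-1=5, 5+-1=4, 5+-1=4 -> [2, 8, 5, 4, 4]
Stage 6 (DELAY): [0, 2, 8, 5, 4] = [0, 2, 8, 5, 4] -> [0, 2, 8, 5, 4]
Output sum: 19

Answer: 19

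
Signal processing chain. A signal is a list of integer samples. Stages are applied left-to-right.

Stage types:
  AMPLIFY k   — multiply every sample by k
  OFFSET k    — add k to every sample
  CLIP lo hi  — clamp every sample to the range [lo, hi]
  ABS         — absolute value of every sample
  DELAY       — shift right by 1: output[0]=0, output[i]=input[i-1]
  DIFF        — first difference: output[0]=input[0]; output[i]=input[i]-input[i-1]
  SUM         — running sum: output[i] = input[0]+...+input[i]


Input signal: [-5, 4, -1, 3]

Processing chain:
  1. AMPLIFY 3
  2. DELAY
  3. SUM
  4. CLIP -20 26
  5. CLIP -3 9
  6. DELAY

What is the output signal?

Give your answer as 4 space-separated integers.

Answer: 0 0 -3 -3

Derivation:
Input: [-5, 4, -1, 3]
Stage 1 (AMPLIFY 3): -5*3=-15, 4*3=12, -1*3=-3, 3*3=9 -> [-15, 12, -3, 9]
Stage 2 (DELAY): [0, -15, 12, -3] = [0, -15, 12, -3] -> [0, -15, 12, -3]
Stage 3 (SUM): sum[0..0]=0, sum[0..1]=-15, sum[0..2]=-3, sum[0..3]=-6 -> [0, -15, -3, -6]
Stage 4 (CLIP -20 26): clip(0,-20,26)=0, clip(-15,-20,26)=-15, clip(-3,-20,26)=-3, clip(-6,-20,26)=-6 -> [0, -15, -3, -6]
Stage 5 (CLIP -3 9): clip(0,-3,9)=0, clip(-15,-3,9)=-3, clip(-3,-3,9)=-3, clip(-6,-3,9)=-3 -> [0, -3, -3, -3]
Stage 6 (DELAY): [0, 0, -3, -3] = [0, 0, -3, -3] -> [0, 0, -3, -3]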